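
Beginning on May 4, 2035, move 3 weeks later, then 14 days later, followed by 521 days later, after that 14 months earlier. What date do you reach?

September 10, 2035

Advancing 3 weeks (= 21 days) from May 4, 2035:
May has 31 days; 4 + 21 = 25, still in May.
Counting forward 14 days from May 25, 2035:
May has 31 days, so 31 − 25 = 6 days remain after May 25, 2035; 14 − 6 = 8 left.
8 days into June 2035 → June 8, 2035.
Advancing 521 days from June 8, 2035:
June has 30 days, so 30 − 8 = 22 days remain after June 8, 2035; 521 − 22 = 499 left.
July 2035 has 31 days: 499 − 31 = 468 left.
August 2035 has 31 days: 468 − 31 = 437 left.
September 2035 has 30 days: 437 − 30 = 407 left.
October 2035 has 31 days: 407 − 31 = 376 left.
November 2035 has 30 days: 376 − 30 = 346 left.
December 2035 has 31 days: 346 − 31 = 315 left.
January 2036 has 31 days: 315 − 31 = 284 left.
February 2036 has 29 days (2036 is a leap year): 284 − 29 = 255 left.
March 2036 has 31 days: 255 − 31 = 224 left.
April 2036 has 30 days: 224 − 30 = 194 left.
May 2036 has 31 days: 194 − 31 = 163 left.
June 2036 has 30 days: 163 − 30 = 133 left.
July 2036 has 31 days: 133 − 31 = 102 left.
August 2036 has 31 days: 102 − 31 = 71 left.
September 2036 has 30 days: 71 − 30 = 41 left.
October 2036 has 31 days: 41 − 31 = 10 left.
10 days into November 2036 → November 10, 2036.
Going back 14 months from November 10, 2036:
month 11 − 14 = -3, which is month 9 of year 2035 → September 2035.
Day 10 is valid in September, giving September 10, 2035.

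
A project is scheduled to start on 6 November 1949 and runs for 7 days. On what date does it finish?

Advancing 7 days from November 6, 1949.
November has 30 days; 6 + 7 = 13, still in November.

November 13, 1949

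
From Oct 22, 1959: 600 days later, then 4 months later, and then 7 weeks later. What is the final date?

Advancing 600 days from October 22, 1959:
October has 31 days, so 31 − 22 = 9 days remain after October 22, 1959; 600 − 9 = 591 left.
November 1959 has 30 days: 591 − 30 = 561 left.
December 1959 has 31 days: 561 − 31 = 530 left.
January 1960 has 31 days: 530 − 31 = 499 left.
February 1960 has 29 days (1960 is a leap year): 499 − 29 = 470 left.
March 1960 has 31 days: 470 − 31 = 439 left.
April 1960 has 30 days: 439 − 30 = 409 left.
May 1960 has 31 days: 409 − 31 = 378 left.
June 1960 has 30 days: 378 − 30 = 348 left.
July 1960 has 31 days: 348 − 31 = 317 left.
August 1960 has 31 days: 317 − 31 = 286 left.
September 1960 has 30 days: 286 − 30 = 256 left.
October 1960 has 31 days: 256 − 31 = 225 left.
November 1960 has 30 days: 225 − 30 = 195 left.
December 1960 has 31 days: 195 − 31 = 164 left.
January 1961 has 31 days: 164 − 31 = 133 left.
February 1961 has 28 days (1961 is not a leap year): 133 − 28 = 105 left.
March 1961 has 31 days: 105 − 31 = 74 left.
April 1961 has 30 days: 74 − 30 = 44 left.
May 1961 has 31 days: 44 − 31 = 13 left.
13 days into June 1961 → June 13, 1961.
Adding 4 months from June 13, 1961:
month 6 + 4 = 10 → October 1961.
Day 13 is valid in October, giving October 13, 1961.
Advancing 7 weeks (= 49 days) from October 13, 1961:
October has 31 days, so 31 − 13 = 18 days remain after October 13, 1961; 49 − 18 = 31 left.
November 1961 has 30 days: 31 − 30 = 1 left.
1 day into December 1961 → December 1, 1961.

December 1, 1961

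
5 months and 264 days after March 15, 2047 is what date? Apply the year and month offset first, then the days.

May 5, 2048

Adding 5 months and 264 days from March 15, 2047: first the month/year part, then the days.
month 3 + 5 = 8 → August 2047.
Day 15 is valid in August, giving August 15, 2047.
Now add 264 days from August 15, 2047.
August has 31 days, so 31 − 15 = 16 days remain after August 15, 2047; 264 − 16 = 248 left.
September 2047 has 30 days: 248 − 30 = 218 left.
October 2047 has 31 days: 218 − 31 = 187 left.
November 2047 has 30 days: 187 − 30 = 157 left.
December 2047 has 31 days: 157 − 31 = 126 left.
January 2048 has 31 days: 126 − 31 = 95 left.
February 2048 has 29 days (2048 is a leap year): 95 − 29 = 66 left.
March 2048 has 31 days: 66 − 31 = 35 left.
April 2048 has 30 days: 35 − 30 = 5 left.
5 days into May 2048 → May 5, 2048.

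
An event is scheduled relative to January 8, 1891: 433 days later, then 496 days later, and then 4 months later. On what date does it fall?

Advancing 433 days from January 8, 1891:
January has 31 days, so 31 − 8 = 23 days remain after January 8, 1891; 433 − 23 = 410 left.
February 1891 has 28 days (1891 is not a leap year): 410 − 28 = 382 left.
March 1891 has 31 days: 382 − 31 = 351 left.
April 1891 has 30 days: 351 − 30 = 321 left.
May 1891 has 31 days: 321 − 31 = 290 left.
June 1891 has 30 days: 290 − 30 = 260 left.
July 1891 has 31 days: 260 − 31 = 229 left.
August 1891 has 31 days: 229 − 31 = 198 left.
September 1891 has 30 days: 198 − 30 = 168 left.
October 1891 has 31 days: 168 − 31 = 137 left.
November 1891 has 30 days: 137 − 30 = 107 left.
December 1891 has 31 days: 107 − 31 = 76 left.
January 1892 has 31 days: 76 − 31 = 45 left.
February 1892 has 29 days (1892 is a leap year): 45 − 29 = 16 left.
16 days into March 1892 → March 16, 1892.
Adding 496 days from March 16, 1892:
March has 31 days, so 31 − 16 = 15 days remain after March 16, 1892; 496 − 15 = 481 left.
April 1892 has 30 days: 481 − 30 = 451 left.
May 1892 has 31 days: 451 − 31 = 420 left.
June 1892 has 30 days: 420 − 30 = 390 left.
July 1892 has 31 days: 390 − 31 = 359 left.
August 1892 has 31 days: 359 − 31 = 328 left.
September 1892 has 30 days: 328 − 30 = 298 left.
October 1892 has 31 days: 298 − 31 = 267 left.
November 1892 has 30 days: 267 − 30 = 237 left.
December 1892 has 31 days: 237 − 31 = 206 left.
January 1893 has 31 days: 206 − 31 = 175 left.
February 1893 has 28 days (1893 is not a leap year): 175 − 28 = 147 left.
March 1893 has 31 days: 147 − 31 = 116 left.
April 1893 has 30 days: 116 − 30 = 86 left.
May 1893 has 31 days: 86 − 31 = 55 left.
June 1893 has 30 days: 55 − 30 = 25 left.
25 days into July 1893 → July 25, 1893.
Advancing 4 months from July 25, 1893:
month 7 + 4 = 11 → November 1893.
Day 25 is valid in November, giving November 25, 1893.

November 25, 1893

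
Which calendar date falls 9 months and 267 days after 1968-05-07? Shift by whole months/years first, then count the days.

November 1, 1969

Advancing 9 months and 267 days from May 7, 1968: first the month/year part, then the days.
month 5 + 9 = 14, which is month 2 of year 1969 → February 1969.
Day 7 is valid in February, giving February 7, 1969.
Now add 267 days from February 7, 1969.
February has 28 days, so 28 − 7 = 21 days remain after February 7, 1969; 267 − 21 = 246 left.
March 1969 has 31 days: 246 − 31 = 215 left.
April 1969 has 30 days: 215 − 30 = 185 left.
May 1969 has 31 days: 185 − 31 = 154 left.
June 1969 has 30 days: 154 − 30 = 124 left.
July 1969 has 31 days: 124 − 31 = 93 left.
August 1969 has 31 days: 93 − 31 = 62 left.
September 1969 has 30 days: 62 − 30 = 32 left.
October 1969 has 31 days: 32 − 31 = 1 left.
1 day into November 1969 → November 1, 1969.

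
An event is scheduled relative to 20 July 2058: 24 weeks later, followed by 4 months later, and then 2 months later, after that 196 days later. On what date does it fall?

January 16, 2060

Counting forward 24 weeks (= 168 days) from July 20, 2058:
July has 31 days, so 31 − 20 = 11 days remain after July 20, 2058; 168 − 11 = 157 left.
August 2058 has 31 days: 157 − 31 = 126 left.
September 2058 has 30 days: 126 − 30 = 96 left.
October 2058 has 31 days: 96 − 31 = 65 left.
November 2058 has 30 days: 65 − 30 = 35 left.
December 2058 has 31 days: 35 − 31 = 4 left.
4 days into January 2059 → January 4, 2059.
Counting forward 4 months from January 4, 2059:
month 1 + 4 = 5 → May 2059.
Day 4 is valid in May, giving May 4, 2059.
Advancing 2 months from May 4, 2059:
month 5 + 2 = 7 → July 2059.
Day 4 is valid in July, giving July 4, 2059.
Adding 196 days from July 4, 2059:
July has 31 days, so 31 − 4 = 27 days remain after July 4, 2059; 196 − 27 = 169 left.
August 2059 has 31 days: 169 − 31 = 138 left.
September 2059 has 30 days: 138 − 30 = 108 left.
October 2059 has 31 days: 108 − 31 = 77 left.
November 2059 has 30 days: 77 − 30 = 47 left.
December 2059 has 31 days: 47 − 31 = 16 left.
16 days into January 2060 → January 16, 2060.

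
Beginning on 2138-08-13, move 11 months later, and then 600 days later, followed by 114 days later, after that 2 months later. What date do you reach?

August 26, 2141

Adding 11 months from August 13, 2138:
month 8 + 11 = 19, which is month 7 of year 2139 → July 2139.
Day 13 is valid in July, giving July 13, 2139.
Adding 600 days from July 13, 2139:
July has 31 days, so 31 − 13 = 18 days remain after July 13, 2139; 600 − 18 = 582 left.
August 2139 has 31 days: 582 − 31 = 551 left.
September 2139 has 30 days: 551 − 30 = 521 left.
October 2139 has 31 days: 521 − 31 = 490 left.
November 2139 has 30 days: 490 − 30 = 460 left.
December 2139 has 31 days: 460 − 31 = 429 left.
January 2140 has 31 days: 429 − 31 = 398 left.
February 2140 has 29 days (2140 is a leap year): 398 − 29 = 369 left.
March 2140 has 31 days: 369 − 31 = 338 left.
April 2140 has 30 days: 338 − 30 = 308 left.
May 2140 has 31 days: 308 − 31 = 277 left.
June 2140 has 30 days: 277 − 30 = 247 left.
July 2140 has 31 days: 247 − 31 = 216 left.
August 2140 has 31 days: 216 − 31 = 185 left.
September 2140 has 30 days: 185 − 30 = 155 left.
October 2140 has 31 days: 155 − 31 = 124 left.
November 2140 has 30 days: 124 − 30 = 94 left.
December 2140 has 31 days: 94 − 31 = 63 left.
January 2141 has 31 days: 63 − 31 = 32 left.
February 2141 has 28 days (2141 is not a leap year): 32 − 28 = 4 left.
4 days into March 2141 → March 4, 2141.
Adding 114 days from March 4, 2141:
March has 31 days, so 31 − 4 = 27 days remain after March 4, 2141; 114 − 27 = 87 left.
April 2141 has 30 days: 87 − 30 = 57 left.
May 2141 has 31 days: 57 − 31 = 26 left.
26 days into June 2141 → June 26, 2141.
Advancing 2 months from June 26, 2141:
month 6 + 2 = 8 → August 2141.
Day 26 is valid in August, giving August 26, 2141.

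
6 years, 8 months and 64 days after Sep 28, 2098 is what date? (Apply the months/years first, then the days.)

July 31, 2105

Advancing 6 years, 8 months and 64 days from September 28, 2098: first the month/year part, then the days.
+6 years → 2104; month 9 + 8 = 17, which is month 5 of year 2105 → May 2105.
Day 28 is valid in May, giving May 28, 2105.
Now add 64 days from May 28, 2105.
May has 31 days, so 31 − 28 = 3 days remain after May 28, 2105; 64 − 3 = 61 left.
June 2105 has 30 days: 61 − 30 = 31 left.
31 days into July 2105 → July 31, 2105.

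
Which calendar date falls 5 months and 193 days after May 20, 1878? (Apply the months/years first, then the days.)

May 1, 1879

Adding 5 months and 193 days from May 20, 1878: first the month/year part, then the days.
month 5 + 5 = 10 → October 1878.
Day 20 is valid in October, giving October 20, 1878.
Now add 193 days from October 20, 1878.
October has 31 days, so 31 − 20 = 11 days remain after October 20, 1878; 193 − 11 = 182 left.
November 1878 has 30 days: 182 − 30 = 152 left.
December 1878 has 31 days: 152 − 31 = 121 left.
January 1879 has 31 days: 121 − 31 = 90 left.
February 1879 has 28 days (1879 is not a leap year): 90 − 28 = 62 left.
March 1879 has 31 days: 62 − 31 = 31 left.
April 1879 has 30 days: 31 − 30 = 1 left.
1 day into May 1879 → May 1, 1879.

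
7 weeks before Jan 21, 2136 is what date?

December 3, 2135

Subtracting 7 weeks = 49 days from January 21, 2136.
Going back 21 days from January 21, 2136 reaches the end of the previous month; 49 − 21 = 28 left.
December 2135 has 31 days; 31 − 28 = 3 → December 3, 2135.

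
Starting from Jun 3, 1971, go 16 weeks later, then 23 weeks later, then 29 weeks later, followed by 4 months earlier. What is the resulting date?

May 21, 1972

Counting forward 16 weeks (= 112 days) from June 3, 1971:
June has 30 days, so 30 − 3 = 27 days remain after June 3, 1971; 112 − 27 = 85 left.
July 1971 has 31 days: 85 − 31 = 54 left.
August 1971 has 31 days: 54 − 31 = 23 left.
23 days into September 1971 → September 23, 1971.
Counting forward 23 weeks (= 161 days) from September 23, 1971:
September has 30 days, so 30 − 23 = 7 days remain after September 23, 1971; 161 − 7 = 154 left.
October 1971 has 31 days: 154 − 31 = 123 left.
November 1971 has 30 days: 123 − 30 = 93 left.
December 1971 has 31 days: 93 − 31 = 62 left.
January 1972 has 31 days: 62 − 31 = 31 left.
February 1972 has 29 days (1972 is a leap year): 31 − 29 = 2 left.
2 days into March 1972 → March 2, 1972.
Adding 29 weeks (= 203 days) from March 2, 1972:
March has 31 days, so 31 − 2 = 29 days remain after March 2, 1972; 203 − 29 = 174 left.
April 1972 has 30 days: 174 − 30 = 144 left.
May 1972 has 31 days: 144 − 31 = 113 left.
June 1972 has 30 days: 113 − 30 = 83 left.
July 1972 has 31 days: 83 − 31 = 52 left.
August 1972 has 31 days: 52 − 31 = 21 left.
21 days into September 1972 → September 21, 1972.
Going back 4 months from September 21, 1972:
month 9 − 4 = 5 → May 1972.
Day 21 is valid in May, giving May 21, 1972.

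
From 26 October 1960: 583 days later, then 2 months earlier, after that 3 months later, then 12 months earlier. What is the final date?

Adding 583 days from October 26, 1960:
October has 31 days, so 31 − 26 = 5 days remain after October 26, 1960; 583 − 5 = 578 left.
November 1960 has 30 days: 578 − 30 = 548 left.
December 1960 has 31 days: 548 − 31 = 517 left.
January 1961 has 31 days: 517 − 31 = 486 left.
February 1961 has 28 days (1961 is not a leap year): 486 − 28 = 458 left.
March 1961 has 31 days: 458 − 31 = 427 left.
April 1961 has 30 days: 427 − 30 = 397 left.
May 1961 has 31 days: 397 − 31 = 366 left.
June 1961 has 30 days: 366 − 30 = 336 left.
July 1961 has 31 days: 336 − 31 = 305 left.
August 1961 has 31 days: 305 − 31 = 274 left.
September 1961 has 30 days: 274 − 30 = 244 left.
October 1961 has 31 days: 244 − 31 = 213 left.
November 1961 has 30 days: 213 − 30 = 183 left.
December 1961 has 31 days: 183 − 31 = 152 left.
January 1962 has 31 days: 152 − 31 = 121 left.
February 1962 has 28 days (1962 is not a leap year): 121 − 28 = 93 left.
March 1962 has 31 days: 93 − 31 = 62 left.
April 1962 has 30 days: 62 − 30 = 32 left.
May 1962 has 31 days: 32 − 31 = 1 left.
1 day into June 1962 → June 1, 1962.
Subtracting 2 months from June 1, 1962:
month 6 − 2 = 4 → April 1962.
Day 1 is valid in April, giving April 1, 1962.
Adding 3 months from April 1, 1962:
month 4 + 3 = 7 → July 1962.
Day 1 is valid in July, giving July 1, 1962.
Counting back 12 months from July 1, 1962:
month 7 − 12 = -5, which is month 7 of year 1961 → July 1961.
Day 1 is valid in July, giving July 1, 1961.

July 1, 1961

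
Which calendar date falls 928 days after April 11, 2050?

October 25, 2052

Adding 928 days from April 11, 2050.
April has 30 days, so 30 − 11 = 19 days remain after April 11, 2050; 928 − 19 = 909 left.
May 2050 has 31 days: 909 − 31 = 878 left.
June 2050 has 30 days: 878 − 30 = 848 left.
July 2050 has 31 days: 848 − 31 = 817 left.
August 2050 has 31 days: 817 − 31 = 786 left.
September 2050 has 30 days: 786 − 30 = 756 left.
October 2050 has 31 days: 756 − 31 = 725 left.
November 2050 has 30 days: 725 − 30 = 695 left.
December 2050 has 31 days: 695 − 31 = 664 left.
January 2051 has 31 days: 664 − 31 = 633 left.
February 2051 has 28 days (2051 is not a leap year): 633 − 28 = 605 left.
March 2051 has 31 days: 605 − 31 = 574 left.
April 2051 has 30 days: 574 − 30 = 544 left.
May 2051 has 31 days: 544 − 31 = 513 left.
June 2051 has 30 days: 513 − 30 = 483 left.
July 2051 has 31 days: 483 − 31 = 452 left.
August 2051 has 31 days: 452 − 31 = 421 left.
September 2051 has 30 days: 421 − 30 = 391 left.
October 2051 has 31 days: 391 − 31 = 360 left.
November 2051 has 30 days: 360 − 30 = 330 left.
December 2051 has 31 days: 330 − 31 = 299 left.
January 2052 has 31 days: 299 − 31 = 268 left.
February 2052 has 29 days (2052 is a leap year): 268 − 29 = 239 left.
March 2052 has 31 days: 239 − 31 = 208 left.
April 2052 has 30 days: 208 − 30 = 178 left.
May 2052 has 31 days: 178 − 31 = 147 left.
June 2052 has 30 days: 147 − 30 = 117 left.
July 2052 has 31 days: 117 − 31 = 86 left.
August 2052 has 31 days: 86 − 31 = 55 left.
September 2052 has 30 days: 55 − 30 = 25 left.
25 days into October 2052 → October 25, 2052.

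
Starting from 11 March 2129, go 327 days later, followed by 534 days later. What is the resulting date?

July 20, 2131

Counting forward 327 days from March 11, 2129:
March has 31 days, so 31 − 11 = 20 days remain after March 11, 2129; 327 − 20 = 307 left.
April 2129 has 30 days: 307 − 30 = 277 left.
May 2129 has 31 days: 277 − 31 = 246 left.
June 2129 has 30 days: 246 − 30 = 216 left.
July 2129 has 31 days: 216 − 31 = 185 left.
August 2129 has 31 days: 185 − 31 = 154 left.
September 2129 has 30 days: 154 − 30 = 124 left.
October 2129 has 31 days: 124 − 31 = 93 left.
November 2129 has 30 days: 93 − 30 = 63 left.
December 2129 has 31 days: 63 − 31 = 32 left.
January 2130 has 31 days: 32 − 31 = 1 left.
1 day into February 2130 → February 1, 2130.
Adding 534 days from February 1, 2130:
February has 28 days, so 28 − 1 = 27 days remain after February 1, 2130; 534 − 27 = 507 left.
March 2130 has 31 days: 507 − 31 = 476 left.
April 2130 has 30 days: 476 − 30 = 446 left.
May 2130 has 31 days: 446 − 31 = 415 left.
June 2130 has 30 days: 415 − 30 = 385 left.
July 2130 has 31 days: 385 − 31 = 354 left.
August 2130 has 31 days: 354 − 31 = 323 left.
September 2130 has 30 days: 323 − 30 = 293 left.
October 2130 has 31 days: 293 − 31 = 262 left.
November 2130 has 30 days: 262 − 30 = 232 left.
December 2130 has 31 days: 232 − 31 = 201 left.
January 2131 has 31 days: 201 − 31 = 170 left.
February 2131 has 28 days (2131 is not a leap year): 170 − 28 = 142 left.
March 2131 has 31 days: 142 − 31 = 111 left.
April 2131 has 30 days: 111 − 30 = 81 left.
May 2131 has 31 days: 81 − 31 = 50 left.
June 2131 has 30 days: 50 − 30 = 20 left.
20 days into July 2131 → July 20, 2131.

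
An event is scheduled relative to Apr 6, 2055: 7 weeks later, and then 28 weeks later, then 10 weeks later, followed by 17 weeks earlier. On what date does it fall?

October 19, 2055

Counting forward 7 weeks (= 49 days) from April 6, 2055:
April has 30 days, so 30 − 6 = 24 days remain after April 6, 2055; 49 − 24 = 25 left.
25 days into May 2055 → May 25, 2055.
Counting forward 28 weeks (= 196 days) from May 25, 2055:
May has 31 days, so 31 − 25 = 6 days remain after May 25, 2055; 196 − 6 = 190 left.
June 2055 has 30 days: 190 − 30 = 160 left.
July 2055 has 31 days: 160 − 31 = 129 left.
August 2055 has 31 days: 129 − 31 = 98 left.
September 2055 has 30 days: 98 − 30 = 68 left.
October 2055 has 31 days: 68 − 31 = 37 left.
November 2055 has 30 days: 37 − 30 = 7 left.
7 days into December 2055 → December 7, 2055.
Counting forward 10 weeks (= 70 days) from December 7, 2055:
December has 31 days, so 31 − 7 = 24 days remain after December 7, 2055; 70 − 24 = 46 left.
January 2056 has 31 days: 46 − 31 = 15 left.
15 days into February 2056 → February 15, 2056.
Subtracting 17 weeks (= 119 days) from February 15, 2056:
Going back 15 days from February 15, 2056 reaches the end of the previous month; 119 − 15 = 104 left.
January 2056 has 31 days: 104 − 31 = 73 left.
December 2055 has 31 days: 73 − 31 = 42 left.
November 2055 has 30 days: 42 − 30 = 12 left.
October 2055 has 31 days; 31 − 12 = 19 → October 19, 2055.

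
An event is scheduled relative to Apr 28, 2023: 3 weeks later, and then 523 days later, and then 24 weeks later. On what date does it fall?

Counting forward 3 weeks (= 21 days) from April 28, 2023:
April has 30 days, so 30 − 28 = 2 days remain after April 28, 2023; 21 − 2 = 19 left.
19 days into May 2023 → May 19, 2023.
Adding 523 days from May 19, 2023:
May has 31 days, so 31 − 19 = 12 days remain after May 19, 2023; 523 − 12 = 511 left.
June 2023 has 30 days: 511 − 30 = 481 left.
July 2023 has 31 days: 481 − 31 = 450 left.
August 2023 has 31 days: 450 − 31 = 419 left.
September 2023 has 30 days: 419 − 30 = 389 left.
October 2023 has 31 days: 389 − 31 = 358 left.
November 2023 has 30 days: 358 − 30 = 328 left.
December 2023 has 31 days: 328 − 31 = 297 left.
January 2024 has 31 days: 297 − 31 = 266 left.
February 2024 has 29 days (2024 is a leap year): 266 − 29 = 237 left.
March 2024 has 31 days: 237 − 31 = 206 left.
April 2024 has 30 days: 206 − 30 = 176 left.
May 2024 has 31 days: 176 − 31 = 145 left.
June 2024 has 30 days: 145 − 30 = 115 left.
July 2024 has 31 days: 115 − 31 = 84 left.
August 2024 has 31 days: 84 − 31 = 53 left.
September 2024 has 30 days: 53 − 30 = 23 left.
23 days into October 2024 → October 23, 2024.
Adding 24 weeks (= 168 days) from October 23, 2024:
October has 31 days, so 31 − 23 = 8 days remain after October 23, 2024; 168 − 8 = 160 left.
November 2024 has 30 days: 160 − 30 = 130 left.
December 2024 has 31 days: 130 − 31 = 99 left.
January 2025 has 31 days: 99 − 31 = 68 left.
February 2025 has 28 days (2025 is not a leap year): 68 − 28 = 40 left.
March 2025 has 31 days: 40 − 31 = 9 left.
9 days into April 2025 → April 9, 2025.

April 9, 2025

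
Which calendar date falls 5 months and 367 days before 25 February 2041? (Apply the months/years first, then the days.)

September 24, 2039

Subtracting 5 months and 367 days from February 25, 2041: first the month/year part, then the days.
month 2 − 5 = -3, which is month 9 of year 2040 → September 2040.
Day 25 is valid in September, giving September 25, 2040.
Now subtract 367 days from September 25, 2040.
Going back 25 days from September 25, 2040 reaches the end of the previous month; 367 − 25 = 342 left.
August 2040 has 31 days: 342 − 31 = 311 left.
July 2040 has 31 days: 311 − 31 = 280 left.
June 2040 has 30 days: 280 − 30 = 250 left.
May 2040 has 31 days: 250 − 31 = 219 left.
April 2040 has 30 days: 219 − 30 = 189 left.
March 2040 has 31 days: 189 − 31 = 158 left.
February 2040 has 29 days (2040 is a leap year): 158 − 29 = 129 left.
January 2040 has 31 days: 129 − 31 = 98 left.
December 2039 has 31 days: 98 − 31 = 67 left.
November 2039 has 30 days: 67 − 30 = 37 left.
October 2039 has 31 days: 37 − 31 = 6 left.
September 2039 has 30 days; 30 − 6 = 24 → September 24, 2039.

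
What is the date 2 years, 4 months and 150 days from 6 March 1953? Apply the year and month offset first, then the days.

December 3, 1955

Counting forward 2 years, 4 months and 150 days from March 6, 1953: first the month/year part, then the days.
+2 years → 1955; month 3 + 4 = 7 → July 1955.
Day 6 is valid in July, giving July 6, 1955.
Now add 150 days from July 6, 1955.
July has 31 days, so 31 − 6 = 25 days remain after July 6, 1955; 150 − 25 = 125 left.
August 1955 has 31 days: 125 − 31 = 94 left.
September 1955 has 30 days: 94 − 30 = 64 left.
October 1955 has 31 days: 64 − 31 = 33 left.
November 1955 has 30 days: 33 − 30 = 3 left.
3 days into December 1955 → December 3, 1955.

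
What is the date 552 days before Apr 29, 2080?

Subtracting 552 days from April 29, 2080.
Going back 29 days from April 29, 2080 reaches the end of the previous month; 552 − 29 = 523 left.
March 2080 has 31 days: 523 − 31 = 492 left.
February 2080 has 29 days (2080 is a leap year): 492 − 29 = 463 left.
January 2080 has 31 days: 463 − 31 = 432 left.
December 2079 has 31 days: 432 − 31 = 401 left.
November 2079 has 30 days: 401 − 30 = 371 left.
October 2079 has 31 days: 371 − 31 = 340 left.
September 2079 has 30 days: 340 − 30 = 310 left.
August 2079 has 31 days: 310 − 31 = 279 left.
July 2079 has 31 days: 279 − 31 = 248 left.
June 2079 has 30 days: 248 − 30 = 218 left.
May 2079 has 31 days: 218 − 31 = 187 left.
April 2079 has 30 days: 187 − 30 = 157 left.
March 2079 has 31 days: 157 − 31 = 126 left.
February 2079 has 28 days (2079 is not a leap year): 126 − 28 = 98 left.
January 2079 has 31 days: 98 − 31 = 67 left.
December 2078 has 31 days: 67 − 31 = 36 left.
November 2078 has 30 days: 36 − 30 = 6 left.
October 2078 has 31 days; 31 − 6 = 25 → October 25, 2078.

October 25, 2078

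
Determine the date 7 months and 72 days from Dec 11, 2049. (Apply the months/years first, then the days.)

Counting forward 7 months and 72 days from December 11, 2049: first the month/year part, then the days.
month 12 + 7 = 19, which is month 7 of year 2050 → July 2050.
Day 11 is valid in July, giving July 11, 2050.
Now add 72 days from July 11, 2050.
July has 31 days, so 31 − 11 = 20 days remain after July 11, 2050; 72 − 20 = 52 left.
August 2050 has 31 days: 52 − 31 = 21 left.
21 days into September 2050 → September 21, 2050.

September 21, 2050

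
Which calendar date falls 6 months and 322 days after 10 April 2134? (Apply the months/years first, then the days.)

August 28, 2135

Advancing 6 months and 322 days from April 10, 2134: first the month/year part, then the days.
month 4 + 6 = 10 → October 2134.
Day 10 is valid in October, giving October 10, 2134.
Now add 322 days from October 10, 2134.
October has 31 days, so 31 − 10 = 21 days remain after October 10, 2134; 322 − 21 = 301 left.
November 2134 has 30 days: 301 − 30 = 271 left.
December 2134 has 31 days: 271 − 31 = 240 left.
January 2135 has 31 days: 240 − 31 = 209 left.
February 2135 has 28 days (2135 is not a leap year): 209 − 28 = 181 left.
March 2135 has 31 days: 181 − 31 = 150 left.
April 2135 has 30 days: 150 − 30 = 120 left.
May 2135 has 31 days: 120 − 31 = 89 left.
June 2135 has 30 days: 89 − 30 = 59 left.
July 2135 has 31 days: 59 − 31 = 28 left.
28 days into August 2135 → August 28, 2135.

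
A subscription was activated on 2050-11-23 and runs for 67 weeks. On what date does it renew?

Advancing 67 weeks = 469 days from November 23, 2050.
November has 30 days, so 30 − 23 = 7 days remain after November 23, 2050; 469 − 7 = 462 left.
December 2050 has 31 days: 462 − 31 = 431 left.
January 2051 has 31 days: 431 − 31 = 400 left.
February 2051 has 28 days (2051 is not a leap year): 400 − 28 = 372 left.
March 2051 has 31 days: 372 − 31 = 341 left.
April 2051 has 30 days: 341 − 30 = 311 left.
May 2051 has 31 days: 311 − 31 = 280 left.
June 2051 has 30 days: 280 − 30 = 250 left.
July 2051 has 31 days: 250 − 31 = 219 left.
August 2051 has 31 days: 219 − 31 = 188 left.
September 2051 has 30 days: 188 − 30 = 158 left.
October 2051 has 31 days: 158 − 31 = 127 left.
November 2051 has 30 days: 127 − 30 = 97 left.
December 2051 has 31 days: 97 − 31 = 66 left.
January 2052 has 31 days: 66 − 31 = 35 left.
February 2052 has 29 days (2052 is a leap year): 35 − 29 = 6 left.
6 days into March 2052 → March 6, 2052.

March 6, 2052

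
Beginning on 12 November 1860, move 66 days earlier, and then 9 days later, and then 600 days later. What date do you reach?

Subtracting 66 days from November 12, 1860:
Going back 12 days from November 12, 1860 reaches the end of the previous month; 66 − 12 = 54 left.
October 1860 has 31 days: 54 − 31 = 23 left.
September 1860 has 30 days; 30 − 23 = 7 → September 7, 1860.
Adding 9 days from September 7, 1860:
September has 30 days; 7 + 9 = 16, still in September.
Adding 600 days from September 16, 1860:
September has 30 days, so 30 − 16 = 14 days remain after September 16, 1860; 600 − 14 = 586 left.
October 1860 has 31 days: 586 − 31 = 555 left.
November 1860 has 30 days: 555 − 30 = 525 left.
December 1860 has 31 days: 525 − 31 = 494 left.
January 1861 has 31 days: 494 − 31 = 463 left.
February 1861 has 28 days (1861 is not a leap year): 463 − 28 = 435 left.
March 1861 has 31 days: 435 − 31 = 404 left.
April 1861 has 30 days: 404 − 30 = 374 left.
May 1861 has 31 days: 374 − 31 = 343 left.
June 1861 has 30 days: 343 − 30 = 313 left.
July 1861 has 31 days: 313 − 31 = 282 left.
August 1861 has 31 days: 282 − 31 = 251 left.
September 1861 has 30 days: 251 − 30 = 221 left.
October 1861 has 31 days: 221 − 31 = 190 left.
November 1861 has 30 days: 190 − 30 = 160 left.
December 1861 has 31 days: 160 − 31 = 129 left.
January 1862 has 31 days: 129 − 31 = 98 left.
February 1862 has 28 days (1862 is not a leap year): 98 − 28 = 70 left.
March 1862 has 31 days: 70 − 31 = 39 left.
April 1862 has 30 days: 39 − 30 = 9 left.
9 days into May 1862 → May 9, 1862.

May 9, 1862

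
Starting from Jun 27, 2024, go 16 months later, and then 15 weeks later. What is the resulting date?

Counting forward 16 months from June 27, 2024:
month 6 + 16 = 22, which is month 10 of year 2025 → October 2025.
Day 27 is valid in October, giving October 27, 2025.
Adding 15 weeks (= 105 days) from October 27, 2025:
October has 31 days, so 31 − 27 = 4 days remain after October 27, 2025; 105 − 4 = 101 left.
November 2025 has 30 days: 101 − 30 = 71 left.
December 2025 has 31 days: 71 − 31 = 40 left.
January 2026 has 31 days: 40 − 31 = 9 left.
9 days into February 2026 → February 9, 2026.

February 9, 2026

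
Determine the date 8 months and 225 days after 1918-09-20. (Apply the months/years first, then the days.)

December 31, 1919

Adding 8 months and 225 days from September 20, 1918: first the month/year part, then the days.
month 9 + 8 = 17, which is month 5 of year 1919 → May 1919.
Day 20 is valid in May, giving May 20, 1919.
Now add 225 days from May 20, 1919.
May has 31 days, so 31 − 20 = 11 days remain after May 20, 1919; 225 − 11 = 214 left.
June 1919 has 30 days: 214 − 30 = 184 left.
July 1919 has 31 days: 184 − 31 = 153 left.
August 1919 has 31 days: 153 − 31 = 122 left.
September 1919 has 30 days: 122 − 30 = 92 left.
October 1919 has 31 days: 92 − 31 = 61 left.
November 1919 has 30 days: 61 − 30 = 31 left.
31 days into December 1919 → December 31, 1919.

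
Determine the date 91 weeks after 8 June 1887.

March 6, 1889

Adding 91 weeks = 637 days from June 8, 1887.
June has 30 days, so 30 − 8 = 22 days remain after June 8, 1887; 637 − 22 = 615 left.
July 1887 has 31 days: 615 − 31 = 584 left.
August 1887 has 31 days: 584 − 31 = 553 left.
September 1887 has 30 days: 553 − 30 = 523 left.
October 1887 has 31 days: 523 − 31 = 492 left.
November 1887 has 30 days: 492 − 30 = 462 left.
December 1887 has 31 days: 462 − 31 = 431 left.
January 1888 has 31 days: 431 − 31 = 400 left.
February 1888 has 29 days (1888 is a leap year): 400 − 29 = 371 left.
March 1888 has 31 days: 371 − 31 = 340 left.
April 1888 has 30 days: 340 − 30 = 310 left.
May 1888 has 31 days: 310 − 31 = 279 left.
June 1888 has 30 days: 279 − 30 = 249 left.
July 1888 has 31 days: 249 − 31 = 218 left.
August 1888 has 31 days: 218 − 31 = 187 left.
September 1888 has 30 days: 187 − 30 = 157 left.
October 1888 has 31 days: 157 − 31 = 126 left.
November 1888 has 30 days: 126 − 30 = 96 left.
December 1888 has 31 days: 96 − 31 = 65 left.
January 1889 has 31 days: 65 − 31 = 34 left.
February 1889 has 28 days (1889 is not a leap year): 34 − 28 = 6 left.
6 days into March 1889 → March 6, 1889.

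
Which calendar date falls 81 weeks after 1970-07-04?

January 22, 1972

Adding 81 weeks = 567 days from July 4, 1970.
July has 31 days, so 31 − 4 = 27 days remain after July 4, 1970; 567 − 27 = 540 left.
August 1970 has 31 days: 540 − 31 = 509 left.
September 1970 has 30 days: 509 − 30 = 479 left.
October 1970 has 31 days: 479 − 31 = 448 left.
November 1970 has 30 days: 448 − 30 = 418 left.
December 1970 has 31 days: 418 − 31 = 387 left.
January 1971 has 31 days: 387 − 31 = 356 left.
February 1971 has 28 days (1971 is not a leap year): 356 − 28 = 328 left.
March 1971 has 31 days: 328 − 31 = 297 left.
April 1971 has 30 days: 297 − 30 = 267 left.
May 1971 has 31 days: 267 − 31 = 236 left.
June 1971 has 30 days: 236 − 30 = 206 left.
July 1971 has 31 days: 206 − 31 = 175 left.
August 1971 has 31 days: 175 − 31 = 144 left.
September 1971 has 30 days: 144 − 30 = 114 left.
October 1971 has 31 days: 114 − 31 = 83 left.
November 1971 has 30 days: 83 − 30 = 53 left.
December 1971 has 31 days: 53 − 31 = 22 left.
22 days into January 1972 → January 22, 1972.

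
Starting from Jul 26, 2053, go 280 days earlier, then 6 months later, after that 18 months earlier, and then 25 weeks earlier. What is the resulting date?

April 27, 2051

Going back 280 days from July 26, 2053:
Going back 26 days from July 26, 2053 reaches the end of the previous month; 280 − 26 = 254 left.
June 2053 has 30 days: 254 − 30 = 224 left.
May 2053 has 31 days: 224 − 31 = 193 left.
April 2053 has 30 days: 193 − 30 = 163 left.
March 2053 has 31 days: 163 − 31 = 132 left.
February 2053 has 28 days (2053 is not a leap year): 132 − 28 = 104 left.
January 2053 has 31 days: 104 − 31 = 73 left.
December 2052 has 31 days: 73 − 31 = 42 left.
November 2052 has 30 days: 42 − 30 = 12 left.
October 2052 has 31 days; 31 − 12 = 19 → October 19, 2052.
Adding 6 months from October 19, 2052:
month 10 + 6 = 16, which is month 4 of year 2053 → April 2053.
Day 19 is valid in April, giving April 19, 2053.
Counting back 18 months from April 19, 2053:
month 4 − 18 = -14, which is month 10 of year 2051 → October 2051.
Day 19 is valid in October, giving October 19, 2051.
Subtracting 25 weeks (= 175 days) from October 19, 2051:
Going back 19 days from October 19, 2051 reaches the end of the previous month; 175 − 19 = 156 left.
September 2051 has 30 days: 156 − 30 = 126 left.
August 2051 has 31 days: 126 − 31 = 95 left.
July 2051 has 31 days: 95 − 31 = 64 left.
June 2051 has 30 days: 64 − 30 = 34 left.
May 2051 has 31 days: 34 − 31 = 3 left.
April 2051 has 30 days; 30 − 3 = 27 → April 27, 2051.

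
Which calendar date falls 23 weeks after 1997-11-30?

May 10, 1998

Adding 23 weeks = 161 days from November 30, 1997.
November has 30 days, so 30 − 30 = 0 days remain after November 30, 1997; 161 − 0 = 161 left.
December 1997 has 31 days: 161 − 31 = 130 left.
January 1998 has 31 days: 130 − 31 = 99 left.
February 1998 has 28 days (1998 is not a leap year): 99 − 28 = 71 left.
March 1998 has 31 days: 71 − 31 = 40 left.
April 1998 has 30 days: 40 − 30 = 10 left.
10 days into May 1998 → May 10, 1998.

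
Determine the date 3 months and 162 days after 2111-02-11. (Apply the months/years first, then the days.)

Advancing 3 months and 162 days from February 11, 2111: first the month/year part, then the days.
month 2 + 3 = 5 → May 2111.
Day 11 is valid in May, giving May 11, 2111.
Now add 162 days from May 11, 2111.
May has 31 days, so 31 − 11 = 20 days remain after May 11, 2111; 162 − 20 = 142 left.
June 2111 has 30 days: 142 − 30 = 112 left.
July 2111 has 31 days: 112 − 31 = 81 left.
August 2111 has 31 days: 81 − 31 = 50 left.
September 2111 has 30 days: 50 − 30 = 20 left.
20 days into October 2111 → October 20, 2111.

October 20, 2111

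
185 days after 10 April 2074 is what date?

Adding 185 days from April 10, 2074.
April has 30 days, so 30 − 10 = 20 days remain after April 10, 2074; 185 − 20 = 165 left.
May 2074 has 31 days: 165 − 31 = 134 left.
June 2074 has 30 days: 134 − 30 = 104 left.
July 2074 has 31 days: 104 − 31 = 73 left.
August 2074 has 31 days: 73 − 31 = 42 left.
September 2074 has 30 days: 42 − 30 = 12 left.
12 days into October 2074 → October 12, 2074.

October 12, 2074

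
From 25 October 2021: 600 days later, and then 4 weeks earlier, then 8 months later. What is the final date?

January 20, 2024

Adding 600 days from October 25, 2021:
October has 31 days, so 31 − 25 = 6 days remain after October 25, 2021; 600 − 6 = 594 left.
November 2021 has 30 days: 594 − 30 = 564 left.
December 2021 has 31 days: 564 − 31 = 533 left.
January 2022 has 31 days: 533 − 31 = 502 left.
February 2022 has 28 days (2022 is not a leap year): 502 − 28 = 474 left.
March 2022 has 31 days: 474 − 31 = 443 left.
April 2022 has 30 days: 443 − 30 = 413 left.
May 2022 has 31 days: 413 − 31 = 382 left.
June 2022 has 30 days: 382 − 30 = 352 left.
July 2022 has 31 days: 352 − 31 = 321 left.
August 2022 has 31 days: 321 − 31 = 290 left.
September 2022 has 30 days: 290 − 30 = 260 left.
October 2022 has 31 days: 260 − 31 = 229 left.
November 2022 has 30 days: 229 − 30 = 199 left.
December 2022 has 31 days: 199 − 31 = 168 left.
January 2023 has 31 days: 168 − 31 = 137 left.
February 2023 has 28 days (2023 is not a leap year): 137 − 28 = 109 left.
March 2023 has 31 days: 109 − 31 = 78 left.
April 2023 has 30 days: 78 − 30 = 48 left.
May 2023 has 31 days: 48 − 31 = 17 left.
17 days into June 2023 → June 17, 2023.
Counting back 4 weeks (= 28 days) from June 17, 2023:
Going back 17 days from June 17, 2023 reaches the end of the previous month; 28 − 17 = 11 left.
May 2023 has 31 days; 31 − 11 = 20 → May 20, 2023.
Adding 8 months from May 20, 2023:
month 5 + 8 = 13, which is month 1 of year 2024 → January 2024.
Day 20 is valid in January, giving January 20, 2024.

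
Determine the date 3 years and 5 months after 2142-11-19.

Advancing 3 years and 5 months from November 19, 2142.
+3 years → 2145; month 11 + 5 = 16, which is month 4 of year 2146 → April 2146.
Day 19 is valid in April, giving April 19, 2146.

April 19, 2146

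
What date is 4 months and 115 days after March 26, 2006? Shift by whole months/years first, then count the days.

November 18, 2006

Advancing 4 months and 115 days from March 26, 2006: first the month/year part, then the days.
month 3 + 4 = 7 → July 2006.
Day 26 is valid in July, giving July 26, 2006.
Now add 115 days from July 26, 2006.
July has 31 days, so 31 − 26 = 5 days remain after July 26, 2006; 115 − 5 = 110 left.
August 2006 has 31 days: 110 − 31 = 79 left.
September 2006 has 30 days: 79 − 30 = 49 left.
October 2006 has 31 days: 49 − 31 = 18 left.
18 days into November 2006 → November 18, 2006.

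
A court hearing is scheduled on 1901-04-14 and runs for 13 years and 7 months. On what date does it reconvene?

Advancing 13 years and 7 months from April 14, 1901.
+13 years → 1914; month 4 + 7 = 11 → November 1914.
Day 14 is valid in November, giving November 14, 1914.

November 14, 1914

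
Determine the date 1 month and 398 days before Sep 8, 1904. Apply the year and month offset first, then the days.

July 7, 1903

Subtracting 1 month and 398 days from September 8, 1904: first the month/year part, then the days.
month 9 − 1 = 8 → August 1904.
Day 8 is valid in August, giving August 8, 1904.
Now subtract 398 days from August 8, 1904.
Going back 8 days from August 8, 1904 reaches the end of the previous month; 398 − 8 = 390 left.
July 1904 has 31 days: 390 − 31 = 359 left.
June 1904 has 30 days: 359 − 30 = 329 left.
May 1904 has 31 days: 329 − 31 = 298 left.
April 1904 has 30 days: 298 − 30 = 268 left.
March 1904 has 31 days: 268 − 31 = 237 left.
February 1904 has 29 days (1904 is a leap year): 237 − 29 = 208 left.
January 1904 has 31 days: 208 − 31 = 177 left.
December 1903 has 31 days: 177 − 31 = 146 left.
November 1903 has 30 days: 146 − 30 = 116 left.
October 1903 has 31 days: 116 − 31 = 85 left.
September 1903 has 30 days: 85 − 30 = 55 left.
August 1903 has 31 days: 55 − 31 = 24 left.
July 1903 has 31 days; 31 − 24 = 7 → July 7, 1903.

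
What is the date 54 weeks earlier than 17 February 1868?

Going back 54 weeks = 378 days from February 17, 1868.
Going back 17 days from February 17, 1868 reaches the end of the previous month; 378 − 17 = 361 left.
January 1868 has 31 days: 361 − 31 = 330 left.
December 1867 has 31 days: 330 − 31 = 299 left.
November 1867 has 30 days: 299 − 30 = 269 left.
October 1867 has 31 days: 269 − 31 = 238 left.
September 1867 has 30 days: 238 − 30 = 208 left.
August 1867 has 31 days: 208 − 31 = 177 left.
July 1867 has 31 days: 177 − 31 = 146 left.
June 1867 has 30 days: 146 − 30 = 116 left.
May 1867 has 31 days: 116 − 31 = 85 left.
April 1867 has 30 days: 85 − 30 = 55 left.
March 1867 has 31 days: 55 − 31 = 24 left.
February 1867 has 28 days; 28 − 24 = 4 → February 4, 1867.

February 4, 1867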